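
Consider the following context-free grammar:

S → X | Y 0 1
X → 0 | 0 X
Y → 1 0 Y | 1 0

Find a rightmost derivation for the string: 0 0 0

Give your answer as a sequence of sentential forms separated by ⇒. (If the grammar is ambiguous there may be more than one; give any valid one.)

S ⇒ X ⇒ 0 X ⇒ 0 0 X ⇒ 0 0 0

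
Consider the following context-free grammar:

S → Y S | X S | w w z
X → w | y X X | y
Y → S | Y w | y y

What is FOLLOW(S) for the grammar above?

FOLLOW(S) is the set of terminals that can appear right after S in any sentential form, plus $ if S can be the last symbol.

We compute FOLLOW(S) using the standard algorithm.
FOLLOW(S) starts with {$}.
FIRST(S) = {w, y}
FIRST(X) = {w, y}
FIRST(Y) = {w, y}
FOLLOW(S) = {$, w, y}
FOLLOW(X) = {w, y}
FOLLOW(Y) = {w, y}
Therefore, FOLLOW(S) = {$, w, y}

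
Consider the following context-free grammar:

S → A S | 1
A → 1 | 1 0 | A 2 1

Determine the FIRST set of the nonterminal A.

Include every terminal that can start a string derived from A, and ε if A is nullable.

We compute FIRST(A) using the standard algorithm.
FIRST(A) = {1}
FIRST(S) = {1}
Therefore, FIRST(A) = {1}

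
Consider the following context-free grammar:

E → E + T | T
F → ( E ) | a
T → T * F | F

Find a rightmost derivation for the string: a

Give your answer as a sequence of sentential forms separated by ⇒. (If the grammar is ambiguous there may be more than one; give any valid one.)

E ⇒ T ⇒ F ⇒ a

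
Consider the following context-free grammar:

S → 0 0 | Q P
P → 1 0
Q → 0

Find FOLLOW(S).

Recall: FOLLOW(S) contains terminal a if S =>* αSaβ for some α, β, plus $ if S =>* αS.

We compute FOLLOW(S) using the standard algorithm.
FOLLOW(S) starts with {$}.
FIRST(P) = {1}
FIRST(Q) = {0}
FIRST(S) = {0}
FOLLOW(P) = {$}
FOLLOW(Q) = {1}
FOLLOW(S) = {$}
Therefore, FOLLOW(S) = {$}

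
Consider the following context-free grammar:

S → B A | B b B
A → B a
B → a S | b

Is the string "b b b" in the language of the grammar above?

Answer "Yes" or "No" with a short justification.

Yes - a valid derivation exists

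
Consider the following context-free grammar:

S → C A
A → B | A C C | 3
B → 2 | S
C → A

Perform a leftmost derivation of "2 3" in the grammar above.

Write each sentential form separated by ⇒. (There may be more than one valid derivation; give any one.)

S ⇒ C A ⇒ A A ⇒ B A ⇒ 2 A ⇒ 2 3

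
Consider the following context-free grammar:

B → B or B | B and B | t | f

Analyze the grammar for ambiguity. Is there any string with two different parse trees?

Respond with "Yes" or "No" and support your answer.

Yes - the string 't or t or t or f and f' has two distinct parse trees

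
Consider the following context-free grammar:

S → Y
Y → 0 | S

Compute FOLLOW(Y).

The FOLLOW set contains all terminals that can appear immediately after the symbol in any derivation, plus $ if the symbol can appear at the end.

We compute FOLLOW(Y) using the standard algorithm.
FOLLOW(S) starts with {$}.
FIRST(S) = {0}
FIRST(Y) = {0}
FOLLOW(S) = {$}
FOLLOW(Y) = {$}
Therefore, FOLLOW(Y) = {$}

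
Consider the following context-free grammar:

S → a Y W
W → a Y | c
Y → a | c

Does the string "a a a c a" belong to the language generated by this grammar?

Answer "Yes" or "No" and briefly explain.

No - no valid derivation exists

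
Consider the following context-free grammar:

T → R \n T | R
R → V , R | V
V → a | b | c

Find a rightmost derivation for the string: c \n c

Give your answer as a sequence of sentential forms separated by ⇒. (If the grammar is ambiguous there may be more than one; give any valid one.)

T ⇒ R \n T ⇒ R \n R ⇒ R \n V ⇒ R \n c ⇒ V \n c ⇒ c \n c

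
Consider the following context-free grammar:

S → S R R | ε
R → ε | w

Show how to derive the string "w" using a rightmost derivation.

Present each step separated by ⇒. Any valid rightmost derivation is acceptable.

S ⇒ S R R ⇒ S R ⇒ S w ⇒ w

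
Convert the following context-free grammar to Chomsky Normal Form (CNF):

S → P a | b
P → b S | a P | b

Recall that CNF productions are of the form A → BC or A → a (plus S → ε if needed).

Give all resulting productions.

TA → a; S → b; TB → b; P → b; S → P TA; P → TB S; P → TA P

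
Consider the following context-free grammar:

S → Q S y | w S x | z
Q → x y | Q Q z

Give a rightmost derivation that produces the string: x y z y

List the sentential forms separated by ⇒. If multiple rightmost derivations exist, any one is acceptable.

S ⇒ Q S y ⇒ Q z y ⇒ x y z y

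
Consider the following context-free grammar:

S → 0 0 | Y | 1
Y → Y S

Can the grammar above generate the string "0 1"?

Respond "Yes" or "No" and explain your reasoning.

No - no valid derivation exists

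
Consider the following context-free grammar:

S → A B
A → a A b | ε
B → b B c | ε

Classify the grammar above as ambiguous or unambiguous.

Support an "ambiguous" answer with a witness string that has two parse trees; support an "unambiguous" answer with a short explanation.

Unambiguous - every string in the language has a unique parse tree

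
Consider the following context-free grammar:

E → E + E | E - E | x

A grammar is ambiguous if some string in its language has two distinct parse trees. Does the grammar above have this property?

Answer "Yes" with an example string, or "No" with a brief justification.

Yes - the string 'x - x - x - x + x - x' has two distinct parse trees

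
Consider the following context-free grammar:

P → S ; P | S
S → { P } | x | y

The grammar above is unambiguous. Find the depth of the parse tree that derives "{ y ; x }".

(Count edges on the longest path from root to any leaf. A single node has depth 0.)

5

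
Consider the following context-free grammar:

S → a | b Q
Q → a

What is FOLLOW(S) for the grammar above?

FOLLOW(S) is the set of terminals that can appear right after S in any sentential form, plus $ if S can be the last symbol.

We compute FOLLOW(S) using the standard algorithm.
FOLLOW(S) starts with {$}.
FIRST(Q) = {a}
FIRST(S) = {a, b}
FOLLOW(Q) = {$}
FOLLOW(S) = {$}
Therefore, FOLLOW(S) = {$}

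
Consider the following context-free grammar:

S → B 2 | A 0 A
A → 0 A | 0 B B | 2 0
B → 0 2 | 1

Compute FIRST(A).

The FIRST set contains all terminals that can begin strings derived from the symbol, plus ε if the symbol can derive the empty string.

We compute FIRST(A) using the standard algorithm.
FIRST(A) = {0, 2}
FIRST(B) = {0, 1}
FIRST(S) = {0, 1, 2}
Therefore, FIRST(A) = {0, 2}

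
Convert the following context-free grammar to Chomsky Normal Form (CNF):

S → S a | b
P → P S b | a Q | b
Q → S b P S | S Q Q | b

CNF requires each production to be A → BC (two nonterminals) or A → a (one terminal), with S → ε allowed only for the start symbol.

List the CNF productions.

TA → a; S → b; TB → b; P → b; Q → b; S → S TA; P → P X0; X0 → S TB; P → TA Q; Q → S X1; X1 → TB X2; X2 → P S; Q → S X3; X3 → Q Q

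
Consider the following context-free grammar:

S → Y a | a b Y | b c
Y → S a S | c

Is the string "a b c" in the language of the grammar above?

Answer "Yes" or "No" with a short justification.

Yes - a valid derivation exists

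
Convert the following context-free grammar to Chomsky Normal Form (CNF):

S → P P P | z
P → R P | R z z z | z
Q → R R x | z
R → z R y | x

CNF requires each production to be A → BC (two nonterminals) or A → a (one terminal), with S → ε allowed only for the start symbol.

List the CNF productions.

S → z; TZ → z; P → z; TX → x; Q → z; TY → y; R → x; S → P X0; X0 → P P; P → R P; P → R X1; X1 → TZ X2; X2 → TZ TZ; Q → R X3; X3 → R TX; R → TZ X4; X4 → R TY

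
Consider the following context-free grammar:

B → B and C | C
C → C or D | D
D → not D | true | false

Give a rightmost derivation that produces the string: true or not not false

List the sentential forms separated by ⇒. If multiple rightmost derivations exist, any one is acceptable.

B ⇒ C ⇒ C or D ⇒ C or not D ⇒ C or not not D ⇒ C or not not false ⇒ D or not not false ⇒ true or not not false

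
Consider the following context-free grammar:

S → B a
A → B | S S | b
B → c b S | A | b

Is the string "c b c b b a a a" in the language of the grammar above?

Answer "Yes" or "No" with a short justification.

Yes - a valid derivation exists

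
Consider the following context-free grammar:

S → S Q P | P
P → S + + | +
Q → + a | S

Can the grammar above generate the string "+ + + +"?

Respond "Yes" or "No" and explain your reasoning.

No - no valid derivation exists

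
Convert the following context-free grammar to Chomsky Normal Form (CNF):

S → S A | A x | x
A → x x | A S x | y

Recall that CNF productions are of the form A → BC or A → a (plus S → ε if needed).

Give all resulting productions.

TX → x; S → x; A → y; S → S A; S → A TX; A → TX TX; A → A X0; X0 → S TX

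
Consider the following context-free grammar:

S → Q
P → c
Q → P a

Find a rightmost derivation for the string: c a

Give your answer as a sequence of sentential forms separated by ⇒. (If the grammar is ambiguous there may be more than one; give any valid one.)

S ⇒ Q ⇒ P a ⇒ c a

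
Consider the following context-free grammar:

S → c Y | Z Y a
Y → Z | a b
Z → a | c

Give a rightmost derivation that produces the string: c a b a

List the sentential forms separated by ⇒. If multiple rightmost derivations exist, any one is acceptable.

S ⇒ Z Y a ⇒ Z a b a ⇒ c a b a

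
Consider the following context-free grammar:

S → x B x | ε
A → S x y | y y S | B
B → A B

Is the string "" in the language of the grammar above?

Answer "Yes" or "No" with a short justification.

Yes - a valid derivation exists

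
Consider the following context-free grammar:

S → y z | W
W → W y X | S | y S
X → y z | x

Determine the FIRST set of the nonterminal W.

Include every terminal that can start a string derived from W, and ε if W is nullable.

We compute FIRST(W) using the standard algorithm.
FIRST(S) = {y}
FIRST(W) = {y}
FIRST(X) = {x, y}
Therefore, FIRST(W) = {y}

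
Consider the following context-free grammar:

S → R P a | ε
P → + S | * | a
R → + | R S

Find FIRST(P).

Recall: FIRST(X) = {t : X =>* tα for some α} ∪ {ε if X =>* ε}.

We compute FIRST(P) using the standard algorithm.
FIRST(P) = {*, +, a}
FIRST(R) = {+}
FIRST(S) = {+, ε}
Therefore, FIRST(P) = {*, +, a}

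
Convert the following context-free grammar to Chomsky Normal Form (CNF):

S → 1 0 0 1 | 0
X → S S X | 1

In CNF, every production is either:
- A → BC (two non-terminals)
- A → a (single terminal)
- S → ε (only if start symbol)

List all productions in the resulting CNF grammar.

T1 → 1; T0 → 0; S → 0; X → 1; S → T1 X0; X0 → T0 X1; X1 → T0 T1; X → S X2; X2 → S X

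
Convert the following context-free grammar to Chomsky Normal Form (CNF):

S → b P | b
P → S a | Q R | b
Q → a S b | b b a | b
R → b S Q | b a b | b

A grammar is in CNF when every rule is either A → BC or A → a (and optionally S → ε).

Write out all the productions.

TB → b; S → b; TA → a; P → b; Q → b; R → b; S → TB P; P → S TA; P → Q R; Q → TA X0; X0 → S TB; Q → TB X1; X1 → TB TA; R → TB X2; X2 → S Q; R → TB X3; X3 → TA TB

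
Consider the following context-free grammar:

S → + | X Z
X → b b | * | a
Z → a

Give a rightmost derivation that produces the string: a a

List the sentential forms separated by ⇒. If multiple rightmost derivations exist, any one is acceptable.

S ⇒ X Z ⇒ X a ⇒ a a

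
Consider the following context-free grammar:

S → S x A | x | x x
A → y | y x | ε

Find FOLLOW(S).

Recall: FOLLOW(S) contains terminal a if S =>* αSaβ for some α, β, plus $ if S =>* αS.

We compute FOLLOW(S) using the standard algorithm.
FOLLOW(S) starts with {$}.
FIRST(A) = {y, ε}
FIRST(S) = {x}
FOLLOW(A) = {$, x}
FOLLOW(S) = {$, x}
Therefore, FOLLOW(S) = {$, x}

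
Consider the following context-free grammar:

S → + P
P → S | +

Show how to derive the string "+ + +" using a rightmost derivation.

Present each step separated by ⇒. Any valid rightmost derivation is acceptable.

S ⇒ + P ⇒ + S ⇒ + + P ⇒ + + +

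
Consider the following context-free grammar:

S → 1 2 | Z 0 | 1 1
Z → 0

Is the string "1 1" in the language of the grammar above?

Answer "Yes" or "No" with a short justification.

Yes - a valid derivation exists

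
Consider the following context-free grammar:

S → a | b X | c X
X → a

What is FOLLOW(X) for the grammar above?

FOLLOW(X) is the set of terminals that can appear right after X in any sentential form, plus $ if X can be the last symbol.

We compute FOLLOW(X) using the standard algorithm.
FOLLOW(S) starts with {$}.
FIRST(S) = {a, b, c}
FIRST(X) = {a}
FOLLOW(S) = {$}
FOLLOW(X) = {$}
Therefore, FOLLOW(X) = {$}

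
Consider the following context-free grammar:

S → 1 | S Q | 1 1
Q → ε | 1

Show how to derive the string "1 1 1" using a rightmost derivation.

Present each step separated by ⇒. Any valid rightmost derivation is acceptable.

S ⇒ S Q ⇒ S 1 ⇒ 1 1 1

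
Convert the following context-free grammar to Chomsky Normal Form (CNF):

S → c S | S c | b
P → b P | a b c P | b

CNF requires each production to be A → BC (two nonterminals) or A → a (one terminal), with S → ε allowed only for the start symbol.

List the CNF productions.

TC → c; S → b; TB → b; TA → a; P → b; S → TC S; S → S TC; P → TB P; P → TA X0; X0 → TB X1; X1 → TC P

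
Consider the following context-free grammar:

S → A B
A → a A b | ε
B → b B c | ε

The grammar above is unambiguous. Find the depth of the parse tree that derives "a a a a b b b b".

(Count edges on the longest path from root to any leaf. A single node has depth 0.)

6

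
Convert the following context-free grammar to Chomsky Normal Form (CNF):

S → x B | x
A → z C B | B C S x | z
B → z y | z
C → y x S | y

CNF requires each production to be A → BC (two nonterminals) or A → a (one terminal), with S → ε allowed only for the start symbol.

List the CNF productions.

TX → x; S → x; TZ → z; A → z; TY → y; B → z; C → y; S → TX B; A → TZ X0; X0 → C B; A → B X1; X1 → C X2; X2 → S TX; B → TZ TY; C → TY X3; X3 → TX S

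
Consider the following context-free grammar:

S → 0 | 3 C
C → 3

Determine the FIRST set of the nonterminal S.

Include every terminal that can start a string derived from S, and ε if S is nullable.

We compute FIRST(S) using the standard algorithm.
FIRST(C) = {3}
FIRST(S) = {0, 3}
Therefore, FIRST(S) = {0, 3}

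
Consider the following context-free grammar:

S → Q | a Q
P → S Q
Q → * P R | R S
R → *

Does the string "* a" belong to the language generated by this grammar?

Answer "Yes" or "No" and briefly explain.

No - no valid derivation exists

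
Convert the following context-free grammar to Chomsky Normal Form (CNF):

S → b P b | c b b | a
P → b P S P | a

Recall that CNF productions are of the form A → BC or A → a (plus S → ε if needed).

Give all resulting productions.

TB → b; TC → c; S → a; P → a; S → TB X0; X0 → P TB; S → TC X1; X1 → TB TB; P → TB X2; X2 → P X3; X3 → S P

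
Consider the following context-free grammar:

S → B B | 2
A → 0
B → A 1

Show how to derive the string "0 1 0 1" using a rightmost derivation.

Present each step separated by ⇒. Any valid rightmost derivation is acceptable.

S ⇒ B B ⇒ B A 1 ⇒ B 0 1 ⇒ A 1 0 1 ⇒ 0 1 0 1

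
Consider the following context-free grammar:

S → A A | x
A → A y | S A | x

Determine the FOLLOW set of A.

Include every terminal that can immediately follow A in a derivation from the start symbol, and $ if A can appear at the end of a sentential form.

We compute FOLLOW(A) using the standard algorithm.
FOLLOW(S) starts with {$}.
FIRST(A) = {x}
FIRST(S) = {x}
FOLLOW(A) = {$, x, y}
FOLLOW(S) = {$, x}
Therefore, FOLLOW(A) = {$, x, y}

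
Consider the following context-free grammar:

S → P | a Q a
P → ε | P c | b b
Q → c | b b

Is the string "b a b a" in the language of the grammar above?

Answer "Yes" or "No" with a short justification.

No - no valid derivation exists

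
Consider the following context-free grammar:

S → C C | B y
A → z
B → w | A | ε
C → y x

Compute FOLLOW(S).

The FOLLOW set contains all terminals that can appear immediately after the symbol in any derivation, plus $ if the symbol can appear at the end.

We compute FOLLOW(S) using the standard algorithm.
FOLLOW(S) starts with {$}.
FIRST(A) = {z}
FIRST(B) = {w, z, ε}
FIRST(C) = {y}
FIRST(S) = {w, y, z}
FOLLOW(A) = {y}
FOLLOW(B) = {y}
FOLLOW(C) = {$, y}
FOLLOW(S) = {$}
Therefore, FOLLOW(S) = {$}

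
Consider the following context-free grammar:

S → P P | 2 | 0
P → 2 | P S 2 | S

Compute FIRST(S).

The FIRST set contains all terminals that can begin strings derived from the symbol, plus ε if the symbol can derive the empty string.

We compute FIRST(S) using the standard algorithm.
FIRST(P) = {0, 2}
FIRST(S) = {0, 2}
Therefore, FIRST(S) = {0, 2}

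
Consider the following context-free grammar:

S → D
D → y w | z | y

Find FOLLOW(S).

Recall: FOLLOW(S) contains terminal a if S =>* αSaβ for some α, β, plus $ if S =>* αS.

We compute FOLLOW(S) using the standard algorithm.
FOLLOW(S) starts with {$}.
FIRST(D) = {y, z}
FIRST(S) = {y, z}
FOLLOW(D) = {$}
FOLLOW(S) = {$}
Therefore, FOLLOW(S) = {$}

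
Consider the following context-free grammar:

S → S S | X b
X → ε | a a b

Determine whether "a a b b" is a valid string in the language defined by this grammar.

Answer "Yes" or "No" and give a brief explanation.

Yes - a valid derivation exists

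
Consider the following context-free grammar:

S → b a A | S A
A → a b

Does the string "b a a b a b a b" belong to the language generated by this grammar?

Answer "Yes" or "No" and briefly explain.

Yes - a valid derivation exists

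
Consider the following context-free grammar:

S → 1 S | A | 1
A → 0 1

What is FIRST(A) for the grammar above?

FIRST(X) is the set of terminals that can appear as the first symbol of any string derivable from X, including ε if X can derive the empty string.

We compute FIRST(A) using the standard algorithm.
FIRST(A) = {0}
FIRST(S) = {0, 1}
Therefore, FIRST(A) = {0}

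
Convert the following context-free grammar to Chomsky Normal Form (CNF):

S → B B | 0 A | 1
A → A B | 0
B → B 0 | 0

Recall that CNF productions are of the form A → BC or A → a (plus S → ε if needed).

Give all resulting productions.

T0 → 0; S → 1; A → 0; B → 0; S → B B; S → T0 A; A → A B; B → B T0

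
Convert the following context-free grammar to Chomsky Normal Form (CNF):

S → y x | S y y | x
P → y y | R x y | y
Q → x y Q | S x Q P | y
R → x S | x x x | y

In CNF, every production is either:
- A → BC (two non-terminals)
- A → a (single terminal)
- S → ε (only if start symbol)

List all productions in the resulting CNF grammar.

TY → y; TX → x; S → x; P → y; Q → y; R → y; S → TY TX; S → S X0; X0 → TY TY; P → TY TY; P → R X1; X1 → TX TY; Q → TX X2; X2 → TY Q; Q → S X3; X3 → TX X4; X4 → Q P; R → TX S; R → TX X5; X5 → TX TX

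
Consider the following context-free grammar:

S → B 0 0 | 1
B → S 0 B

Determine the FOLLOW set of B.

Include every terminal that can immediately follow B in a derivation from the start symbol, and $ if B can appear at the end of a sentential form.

We compute FOLLOW(B) using the standard algorithm.
FOLLOW(S) starts with {$}.
FIRST(B) = {1}
FIRST(S) = {1}
FOLLOW(B) = {0}
FOLLOW(S) = {$, 0}
Therefore, FOLLOW(B) = {0}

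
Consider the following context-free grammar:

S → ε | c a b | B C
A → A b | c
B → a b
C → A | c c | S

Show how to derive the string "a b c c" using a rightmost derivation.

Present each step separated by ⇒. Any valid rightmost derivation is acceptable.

S ⇒ B C ⇒ B c c ⇒ a b c c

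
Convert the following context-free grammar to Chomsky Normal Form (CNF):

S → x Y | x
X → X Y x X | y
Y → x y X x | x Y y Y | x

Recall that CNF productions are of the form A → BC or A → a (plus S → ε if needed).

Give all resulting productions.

TX → x; S → x; X → y; TY → y; Y → x; S → TX Y; X → X X0; X0 → Y X1; X1 → TX X; Y → TX X2; X2 → TY X3; X3 → X TX; Y → TX X4; X4 → Y X5; X5 → TY Y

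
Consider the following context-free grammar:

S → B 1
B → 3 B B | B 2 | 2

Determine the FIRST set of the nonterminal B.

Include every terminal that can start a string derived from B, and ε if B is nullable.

We compute FIRST(B) using the standard algorithm.
FIRST(B) = {2, 3}
FIRST(S) = {2, 3}
Therefore, FIRST(B) = {2, 3}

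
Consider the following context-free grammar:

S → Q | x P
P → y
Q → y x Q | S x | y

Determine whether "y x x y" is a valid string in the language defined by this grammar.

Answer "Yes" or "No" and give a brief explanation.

No - no valid derivation exists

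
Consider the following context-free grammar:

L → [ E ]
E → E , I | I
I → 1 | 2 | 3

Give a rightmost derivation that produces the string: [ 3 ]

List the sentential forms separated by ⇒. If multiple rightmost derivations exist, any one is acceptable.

L ⇒ [ E ] ⇒ [ I ] ⇒ [ 3 ]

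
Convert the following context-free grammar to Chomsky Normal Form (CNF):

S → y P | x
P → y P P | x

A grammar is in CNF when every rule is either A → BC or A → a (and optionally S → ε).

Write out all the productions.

TY → y; S → x; P → x; S → TY P; P → TY X0; X0 → P P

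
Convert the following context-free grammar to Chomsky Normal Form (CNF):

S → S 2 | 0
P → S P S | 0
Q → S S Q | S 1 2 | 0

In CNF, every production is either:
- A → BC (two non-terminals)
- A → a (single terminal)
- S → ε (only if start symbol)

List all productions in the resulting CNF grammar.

T2 → 2; S → 0; P → 0; T1 → 1; Q → 0; S → S T2; P → S X0; X0 → P S; Q → S X1; X1 → S Q; Q → S X2; X2 → T1 T2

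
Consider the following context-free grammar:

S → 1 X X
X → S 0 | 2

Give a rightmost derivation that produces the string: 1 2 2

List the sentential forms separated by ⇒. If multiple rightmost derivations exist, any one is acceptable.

S ⇒ 1 X X ⇒ 1 X 2 ⇒ 1 2 2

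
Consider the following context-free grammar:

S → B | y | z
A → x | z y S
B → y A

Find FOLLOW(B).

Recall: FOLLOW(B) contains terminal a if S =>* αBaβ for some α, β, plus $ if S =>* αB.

We compute FOLLOW(B) using the standard algorithm.
FOLLOW(S) starts with {$}.
FIRST(A) = {x, z}
FIRST(B) = {y}
FIRST(S) = {y, z}
FOLLOW(A) = {$}
FOLLOW(B) = {$}
FOLLOW(S) = {$}
Therefore, FOLLOW(B) = {$}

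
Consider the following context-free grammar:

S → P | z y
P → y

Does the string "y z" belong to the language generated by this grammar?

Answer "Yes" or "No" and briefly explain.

No - no valid derivation exists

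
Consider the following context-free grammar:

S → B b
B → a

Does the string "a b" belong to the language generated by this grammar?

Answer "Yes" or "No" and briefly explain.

Yes - a valid derivation exists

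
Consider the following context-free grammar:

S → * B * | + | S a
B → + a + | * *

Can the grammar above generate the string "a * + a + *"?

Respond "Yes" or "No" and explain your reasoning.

No - no valid derivation exists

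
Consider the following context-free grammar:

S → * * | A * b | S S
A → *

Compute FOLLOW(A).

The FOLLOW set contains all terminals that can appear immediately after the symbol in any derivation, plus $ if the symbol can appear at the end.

We compute FOLLOW(A) using the standard algorithm.
FOLLOW(S) starts with {$}.
FIRST(A) = {*}
FIRST(S) = {*}
FOLLOW(A) = {*}
FOLLOW(S) = {$, *}
Therefore, FOLLOW(A) = {*}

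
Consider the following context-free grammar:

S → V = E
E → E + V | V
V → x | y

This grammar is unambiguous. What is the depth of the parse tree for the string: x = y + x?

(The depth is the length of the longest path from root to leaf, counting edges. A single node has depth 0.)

4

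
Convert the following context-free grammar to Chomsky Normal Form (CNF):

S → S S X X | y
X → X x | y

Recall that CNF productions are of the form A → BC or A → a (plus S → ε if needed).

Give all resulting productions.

S → y; TX → x; X → y; S → S X0; X0 → S X1; X1 → X X; X → X TX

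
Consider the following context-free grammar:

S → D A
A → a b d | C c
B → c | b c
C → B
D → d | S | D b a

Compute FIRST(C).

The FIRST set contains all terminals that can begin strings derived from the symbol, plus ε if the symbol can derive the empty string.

We compute FIRST(C) using the standard algorithm.
FIRST(A) = {a, b, c}
FIRST(B) = {b, c}
FIRST(C) = {b, c}
FIRST(D) = {d}
FIRST(S) = {d}
Therefore, FIRST(C) = {b, c}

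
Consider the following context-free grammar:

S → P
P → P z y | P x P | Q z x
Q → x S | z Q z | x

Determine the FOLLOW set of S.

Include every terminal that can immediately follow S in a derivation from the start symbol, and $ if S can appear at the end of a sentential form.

We compute FOLLOW(S) using the standard algorithm.
FOLLOW(S) starts with {$}.
FIRST(P) = {x, z}
FIRST(Q) = {x, z}
FIRST(S) = {x, z}
FOLLOW(P) = {$, x, z}
FOLLOW(Q) = {z}
FOLLOW(S) = {$, z}
Therefore, FOLLOW(S) = {$, z}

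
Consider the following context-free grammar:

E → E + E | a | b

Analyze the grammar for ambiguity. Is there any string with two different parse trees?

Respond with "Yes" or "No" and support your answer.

Yes - the string 'a + b + b + a' has two distinct parse trees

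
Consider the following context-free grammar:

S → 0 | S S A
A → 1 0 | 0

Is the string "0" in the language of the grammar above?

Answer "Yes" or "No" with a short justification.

Yes - a valid derivation exists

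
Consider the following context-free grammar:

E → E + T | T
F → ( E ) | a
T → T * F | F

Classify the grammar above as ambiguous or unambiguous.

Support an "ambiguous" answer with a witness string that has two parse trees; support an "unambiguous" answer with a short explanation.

Unambiguous - every string in the language has a unique parse tree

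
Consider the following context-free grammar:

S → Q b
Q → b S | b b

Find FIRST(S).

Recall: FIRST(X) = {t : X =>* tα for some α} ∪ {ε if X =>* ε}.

We compute FIRST(S) using the standard algorithm.
FIRST(Q) = {b}
FIRST(S) = {b}
Therefore, FIRST(S) = {b}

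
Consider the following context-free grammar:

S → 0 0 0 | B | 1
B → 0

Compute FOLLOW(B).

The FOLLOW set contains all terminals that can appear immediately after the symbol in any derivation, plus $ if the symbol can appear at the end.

We compute FOLLOW(B) using the standard algorithm.
FOLLOW(S) starts with {$}.
FIRST(B) = {0}
FIRST(S) = {0, 1}
FOLLOW(B) = {$}
FOLLOW(S) = {$}
Therefore, FOLLOW(B) = {$}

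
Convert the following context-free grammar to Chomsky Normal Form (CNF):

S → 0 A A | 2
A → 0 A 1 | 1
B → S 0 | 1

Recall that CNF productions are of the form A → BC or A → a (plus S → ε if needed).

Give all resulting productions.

T0 → 0; S → 2; T1 → 1; A → 1; B → 1; S → T0 X0; X0 → A A; A → T0 X1; X1 → A T1; B → S T0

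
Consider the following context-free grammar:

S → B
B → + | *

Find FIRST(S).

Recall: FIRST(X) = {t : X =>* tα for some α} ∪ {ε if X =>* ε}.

We compute FIRST(S) using the standard algorithm.
FIRST(B) = {*, +}
FIRST(S) = {*, +}
Therefore, FIRST(S) = {*, +}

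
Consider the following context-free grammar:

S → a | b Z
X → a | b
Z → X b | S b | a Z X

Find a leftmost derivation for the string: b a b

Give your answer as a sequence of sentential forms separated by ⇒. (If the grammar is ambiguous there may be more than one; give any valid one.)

S ⇒ b Z ⇒ b X b ⇒ b a b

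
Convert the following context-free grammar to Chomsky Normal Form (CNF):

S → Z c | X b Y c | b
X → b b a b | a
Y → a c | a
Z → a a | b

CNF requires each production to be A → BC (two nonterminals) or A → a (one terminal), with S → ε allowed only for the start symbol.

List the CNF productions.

TC → c; TB → b; S → b; TA → a; X → a; Y → a; Z → b; S → Z TC; S → X X0; X0 → TB X1; X1 → Y TC; X → TB X2; X2 → TB X3; X3 → TA TB; Y → TA TC; Z → TA TA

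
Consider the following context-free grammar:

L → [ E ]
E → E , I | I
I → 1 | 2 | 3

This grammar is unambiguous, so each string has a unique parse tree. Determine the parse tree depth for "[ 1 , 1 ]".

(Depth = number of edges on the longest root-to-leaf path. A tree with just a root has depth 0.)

4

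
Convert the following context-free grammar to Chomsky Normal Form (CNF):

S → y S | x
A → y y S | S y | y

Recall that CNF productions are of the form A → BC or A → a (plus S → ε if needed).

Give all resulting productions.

TY → y; S → x; A → y; S → TY S; A → TY X0; X0 → TY S; A → S TY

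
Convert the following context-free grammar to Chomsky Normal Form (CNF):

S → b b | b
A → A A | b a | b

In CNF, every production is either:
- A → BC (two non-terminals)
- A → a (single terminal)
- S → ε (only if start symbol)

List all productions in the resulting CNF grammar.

TB → b; S → b; TA → a; A → b; S → TB TB; A → A A; A → TB TA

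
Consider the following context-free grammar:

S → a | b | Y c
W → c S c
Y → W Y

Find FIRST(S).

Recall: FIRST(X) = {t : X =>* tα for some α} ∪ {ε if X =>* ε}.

We compute FIRST(S) using the standard algorithm.
FIRST(S) = {a, b, c}
FIRST(W) = {c}
FIRST(Y) = {c}
Therefore, FIRST(S) = {a, b, c}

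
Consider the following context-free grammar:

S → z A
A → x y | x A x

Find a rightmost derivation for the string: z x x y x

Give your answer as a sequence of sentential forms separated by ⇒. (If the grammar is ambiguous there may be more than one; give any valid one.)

S ⇒ z A ⇒ z x A x ⇒ z x x y x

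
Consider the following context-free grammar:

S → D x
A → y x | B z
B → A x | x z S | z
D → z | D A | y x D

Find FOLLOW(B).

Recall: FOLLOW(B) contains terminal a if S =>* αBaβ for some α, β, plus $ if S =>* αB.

We compute FOLLOW(B) using the standard algorithm.
FOLLOW(S) starts with {$}.
FIRST(A) = {x, y, z}
FIRST(B) = {x, y, z}
FIRST(D) = {y, z}
FIRST(S) = {y, z}
FOLLOW(A) = {x, y, z}
FOLLOW(B) = {z}
FOLLOW(D) = {x, y, z}
FOLLOW(S) = {$, z}
Therefore, FOLLOW(B) = {z}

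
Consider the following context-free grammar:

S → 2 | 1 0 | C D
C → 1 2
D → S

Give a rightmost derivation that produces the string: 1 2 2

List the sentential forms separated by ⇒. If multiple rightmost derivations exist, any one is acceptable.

S ⇒ C D ⇒ C S ⇒ C 2 ⇒ 1 2 2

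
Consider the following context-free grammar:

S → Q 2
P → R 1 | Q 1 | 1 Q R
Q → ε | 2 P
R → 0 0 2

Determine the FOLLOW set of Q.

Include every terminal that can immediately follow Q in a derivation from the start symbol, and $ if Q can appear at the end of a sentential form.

We compute FOLLOW(Q) using the standard algorithm.
FOLLOW(S) starts with {$}.
FIRST(P) = {0, 1, 2}
FIRST(Q) = {2, ε}
FIRST(R) = {0}
FIRST(S) = {2}
FOLLOW(P) = {0, 1, 2}
FOLLOW(Q) = {0, 1, 2}
FOLLOW(R) = {0, 1, 2}
FOLLOW(S) = {$}
Therefore, FOLLOW(Q) = {0, 1, 2}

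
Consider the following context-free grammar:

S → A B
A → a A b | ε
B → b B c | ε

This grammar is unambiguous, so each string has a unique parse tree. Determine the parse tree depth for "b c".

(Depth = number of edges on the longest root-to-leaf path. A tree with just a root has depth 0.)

3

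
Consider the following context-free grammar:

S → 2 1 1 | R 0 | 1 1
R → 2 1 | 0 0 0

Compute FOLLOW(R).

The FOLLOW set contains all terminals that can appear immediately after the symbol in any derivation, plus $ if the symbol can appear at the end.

We compute FOLLOW(R) using the standard algorithm.
FOLLOW(S) starts with {$}.
FIRST(R) = {0, 2}
FIRST(S) = {0, 1, 2}
FOLLOW(R) = {0}
FOLLOW(S) = {$}
Therefore, FOLLOW(R) = {0}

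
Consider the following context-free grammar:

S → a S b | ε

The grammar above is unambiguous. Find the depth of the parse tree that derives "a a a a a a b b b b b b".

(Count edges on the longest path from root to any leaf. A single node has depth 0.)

7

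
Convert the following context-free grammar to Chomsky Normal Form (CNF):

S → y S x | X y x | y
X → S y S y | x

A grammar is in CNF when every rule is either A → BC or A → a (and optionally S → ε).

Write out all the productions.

TY → y; TX → x; S → y; X → x; S → TY X0; X0 → S TX; S → X X1; X1 → TY TX; X → S X2; X2 → TY X3; X3 → S TY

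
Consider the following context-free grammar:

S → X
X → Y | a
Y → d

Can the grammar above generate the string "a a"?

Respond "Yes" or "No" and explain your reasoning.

No - no valid derivation exists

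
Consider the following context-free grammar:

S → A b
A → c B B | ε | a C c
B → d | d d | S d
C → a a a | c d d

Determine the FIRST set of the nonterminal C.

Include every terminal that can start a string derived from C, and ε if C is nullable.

We compute FIRST(C) using the standard algorithm.
FIRST(A) = {a, c, ε}
FIRST(B) = {a, b, c, d}
FIRST(C) = {a, c}
FIRST(S) = {a, b, c}
Therefore, FIRST(C) = {a, c}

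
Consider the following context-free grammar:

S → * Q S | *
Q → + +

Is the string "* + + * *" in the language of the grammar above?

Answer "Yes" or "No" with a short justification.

No - no valid derivation exists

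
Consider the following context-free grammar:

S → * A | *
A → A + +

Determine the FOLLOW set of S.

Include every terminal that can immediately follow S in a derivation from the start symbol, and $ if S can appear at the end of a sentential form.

We compute FOLLOW(S) using the standard algorithm.
FOLLOW(S) starts with {$}.
FIRST(A) = {}
FIRST(S) = {*}
FOLLOW(A) = {$, +}
FOLLOW(S) = {$}
Therefore, FOLLOW(S) = {$}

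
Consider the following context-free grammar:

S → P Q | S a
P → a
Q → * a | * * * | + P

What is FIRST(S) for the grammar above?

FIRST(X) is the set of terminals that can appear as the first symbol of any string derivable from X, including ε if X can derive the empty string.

We compute FIRST(S) using the standard algorithm.
FIRST(P) = {a}
FIRST(Q) = {*, +}
FIRST(S) = {a}
Therefore, FIRST(S) = {a}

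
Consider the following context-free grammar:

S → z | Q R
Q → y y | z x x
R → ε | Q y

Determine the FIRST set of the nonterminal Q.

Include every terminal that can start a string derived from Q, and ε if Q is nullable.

We compute FIRST(Q) using the standard algorithm.
FIRST(Q) = {y, z}
FIRST(R) = {y, z, ε}
FIRST(S) = {y, z}
Therefore, FIRST(Q) = {y, z}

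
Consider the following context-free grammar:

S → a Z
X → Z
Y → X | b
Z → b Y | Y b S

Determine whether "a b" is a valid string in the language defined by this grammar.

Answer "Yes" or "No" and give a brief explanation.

No - no valid derivation exists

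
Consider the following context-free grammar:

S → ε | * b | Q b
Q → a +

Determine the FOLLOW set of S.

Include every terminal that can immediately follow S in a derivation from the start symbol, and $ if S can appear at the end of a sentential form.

We compute FOLLOW(S) using the standard algorithm.
FOLLOW(S) starts with {$}.
FIRST(Q) = {a}
FIRST(S) = {*, a, ε}
FOLLOW(Q) = {b}
FOLLOW(S) = {$}
Therefore, FOLLOW(S) = {$}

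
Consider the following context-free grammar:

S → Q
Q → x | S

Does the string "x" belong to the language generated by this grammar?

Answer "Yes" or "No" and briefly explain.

Yes - a valid derivation exists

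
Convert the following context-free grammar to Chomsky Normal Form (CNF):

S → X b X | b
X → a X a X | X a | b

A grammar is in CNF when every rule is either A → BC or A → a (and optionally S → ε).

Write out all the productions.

TB → b; S → b; TA → a; X → b; S → X X0; X0 → TB X; X → TA X1; X1 → X X2; X2 → TA X; X → X TA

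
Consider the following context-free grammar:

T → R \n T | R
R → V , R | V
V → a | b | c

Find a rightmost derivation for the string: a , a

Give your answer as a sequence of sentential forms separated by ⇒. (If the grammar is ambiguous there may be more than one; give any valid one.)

T ⇒ R ⇒ V , R ⇒ V , V ⇒ V , a ⇒ a , a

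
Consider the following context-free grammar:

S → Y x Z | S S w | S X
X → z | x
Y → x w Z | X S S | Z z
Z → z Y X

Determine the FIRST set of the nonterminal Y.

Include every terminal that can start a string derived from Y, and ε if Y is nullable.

We compute FIRST(Y) using the standard algorithm.
FIRST(S) = {x, z}
FIRST(X) = {x, z}
FIRST(Y) = {x, z}
FIRST(Z) = {z}
Therefore, FIRST(Y) = {x, z}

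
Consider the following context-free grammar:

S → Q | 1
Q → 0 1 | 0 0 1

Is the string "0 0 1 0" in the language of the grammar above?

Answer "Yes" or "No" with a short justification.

No - no valid derivation exists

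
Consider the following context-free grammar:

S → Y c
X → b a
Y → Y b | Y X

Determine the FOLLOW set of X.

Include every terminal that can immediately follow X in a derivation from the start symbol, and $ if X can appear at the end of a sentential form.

We compute FOLLOW(X) using the standard algorithm.
FOLLOW(S) starts with {$}.
FIRST(S) = {}
FIRST(X) = {b}
FIRST(Y) = {}
FOLLOW(S) = {$}
FOLLOW(X) = {b, c}
FOLLOW(Y) = {b, c}
Therefore, FOLLOW(X) = {b, c}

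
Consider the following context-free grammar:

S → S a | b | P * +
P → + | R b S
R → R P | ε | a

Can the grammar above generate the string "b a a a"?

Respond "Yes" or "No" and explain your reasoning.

Yes - a valid derivation exists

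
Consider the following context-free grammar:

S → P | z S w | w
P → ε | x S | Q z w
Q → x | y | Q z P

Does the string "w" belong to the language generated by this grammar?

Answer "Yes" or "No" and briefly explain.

Yes - a valid derivation exists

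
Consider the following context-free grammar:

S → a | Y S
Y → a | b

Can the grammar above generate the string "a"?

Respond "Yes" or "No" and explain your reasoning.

Yes - a valid derivation exists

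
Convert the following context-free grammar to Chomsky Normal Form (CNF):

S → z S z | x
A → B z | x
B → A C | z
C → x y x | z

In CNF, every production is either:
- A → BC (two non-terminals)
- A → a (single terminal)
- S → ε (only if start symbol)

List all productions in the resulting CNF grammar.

TZ → z; S → x; A → x; B → z; TX → x; TY → y; C → z; S → TZ X0; X0 → S TZ; A → B TZ; B → A C; C → TX X1; X1 → TY TX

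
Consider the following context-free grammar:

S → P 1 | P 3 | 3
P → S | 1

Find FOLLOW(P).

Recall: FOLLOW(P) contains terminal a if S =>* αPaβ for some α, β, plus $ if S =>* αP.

We compute FOLLOW(P) using the standard algorithm.
FOLLOW(S) starts with {$}.
FIRST(P) = {1, 3}
FIRST(S) = {1, 3}
FOLLOW(P) = {1, 3}
FOLLOW(S) = {$, 1, 3}
Therefore, FOLLOW(P) = {1, 3}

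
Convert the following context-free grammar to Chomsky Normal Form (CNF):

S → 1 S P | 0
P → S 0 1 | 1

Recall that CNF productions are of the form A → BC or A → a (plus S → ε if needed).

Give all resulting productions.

T1 → 1; S → 0; T0 → 0; P → 1; S → T1 X0; X0 → S P; P → S X1; X1 → T0 T1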